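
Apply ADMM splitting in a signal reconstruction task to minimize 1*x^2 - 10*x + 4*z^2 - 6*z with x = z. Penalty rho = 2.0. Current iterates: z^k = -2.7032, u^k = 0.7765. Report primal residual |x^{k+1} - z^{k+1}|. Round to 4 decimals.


ADMM iteration with rho = 2.0, z^k = -2.7032, u^k = 0.7765
Step 1: x-update.
Minimize 1*x^2 - 10*x + (2.0/2)*(x + 2.7032 + 0.7765)^2
FOC: (2*1 + 2.0)*x = 10 + 2.0*(-2.7032 - 0.7765)
x^{k+1} = 0.7602
Step 2: z-update.
Minimize 4*z^2 - 6*z + (2.0/2)*(0.7602 - z + 0.7765)^2
FOC: (2*4 + 2.0)*z = 6 + 2.0*(0.7602 + 0.7765)
z^{k+1} = 0.9073
Step 3: u-update.
u^{k+1} = 0.7765 + 0.7602 - 0.9073 = 0.6293
Step 4: Primal residual = |0.7602 - 0.9073| = 0.1472


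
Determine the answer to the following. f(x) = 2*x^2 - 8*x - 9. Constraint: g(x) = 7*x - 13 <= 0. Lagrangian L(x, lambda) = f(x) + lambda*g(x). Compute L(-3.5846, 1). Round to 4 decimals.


Step 1: Evaluate f(x).
f(-3.5846) = 2*(-3.5846)^2 - 8*(-3.5846) - 9 = 45.3755
Step 2: Evaluate g(x).
g(-3.5846) = 7*-3.5846 - 13 = -38.0922
Step 3: Compute Lagrangian.
L = 45.3755 + 1*-38.0922 = 7.2833


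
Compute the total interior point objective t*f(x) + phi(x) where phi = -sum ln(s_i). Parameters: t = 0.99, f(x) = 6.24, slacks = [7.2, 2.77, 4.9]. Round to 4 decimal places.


Step 1: Compute log-barrier.
ln values: [1.9741, 1.0188, 1.5892]
phi = -(1.9741 + 1.0188 + 1.5892) = -4.5822
Step 2: Compute augmented objective.
t*f(x) = 0.99*6.24 = 6.1776
Total = 6.1776 - 4.5822 = 1.5954


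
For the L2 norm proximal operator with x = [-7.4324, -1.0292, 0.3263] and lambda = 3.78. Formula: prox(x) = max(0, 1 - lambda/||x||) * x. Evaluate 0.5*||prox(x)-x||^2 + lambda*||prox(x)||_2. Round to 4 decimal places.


Step 1: Compute ||x||.
||x|| = 7.5104
Step 2: Compute scaling factor.
scale = max(0, 1 - 3.78/7.5104) = 0.4967
Step 3: prox(x) = [-3.6917, -0.5112, 0.1621]
||prox(x)|| = 3.7304
Step 4: Proximal objective.
0.5*||prox-x||^2 = 7.1442
lambda*||prox|| = 14.1009
Total = 21.2452


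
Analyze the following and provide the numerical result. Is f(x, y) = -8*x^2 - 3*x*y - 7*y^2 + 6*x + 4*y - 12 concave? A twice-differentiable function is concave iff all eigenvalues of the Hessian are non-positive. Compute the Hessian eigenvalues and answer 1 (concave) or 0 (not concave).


The Hessian of f(x,y) = -8*x^2 - 3*x*y - 7*y^2 + 6*x + 4*y - 12 is:
H = [[-16, -3], [-3, -14]]
Trace = -16 - 14 = -30
Determinant = -16*-14 - (-3)^2 = 215
Discriminant = (-30)^2 - 4*215 = 40.0
Eigenvalues: lambda_1 = -18.1623, lambda_2 = -11.8377
The function is concave.

1


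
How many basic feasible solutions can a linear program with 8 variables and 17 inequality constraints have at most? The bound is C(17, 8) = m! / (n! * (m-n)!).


Each vertex corresponds to some choice of n active constraints out of m, so the number of vertices is at most C(m, n) = m! / (n!(m-n)!).
m = 17, n = 8
Numerator: 17 * 16 * 15 * 14 * 13 * 12 * 11 * 10
Denominator: 8! = 40320
C(17, 8) = 24310


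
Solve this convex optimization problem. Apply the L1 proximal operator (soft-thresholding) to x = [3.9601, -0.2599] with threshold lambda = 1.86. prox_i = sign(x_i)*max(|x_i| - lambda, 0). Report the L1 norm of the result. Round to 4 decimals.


Soft-thresholding with lambda = 1.86:
prox(3.9601) = sign(3.9601)*max(|3.9601| - 1.86, 0) = 2.1001
prox(-0.2599) = sign(-0.2599)*max(|-0.2599| - 1.86, 0) = 0.0
prox(x) = [2.1001, 0.0]
||prox(x)||_1 = 2.1001 + 0.0 = 2.1001


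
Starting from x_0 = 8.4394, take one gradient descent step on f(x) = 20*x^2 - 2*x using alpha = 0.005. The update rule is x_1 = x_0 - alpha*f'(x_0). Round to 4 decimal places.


We compute the gradient at x_0 and apply the update.
f'(x) = 40*x - 2
f'(8.4394) = 40*8.4394 - 2 = 335.576
x_1 = 8.4394 - 0.005*335.576 = 6.7615


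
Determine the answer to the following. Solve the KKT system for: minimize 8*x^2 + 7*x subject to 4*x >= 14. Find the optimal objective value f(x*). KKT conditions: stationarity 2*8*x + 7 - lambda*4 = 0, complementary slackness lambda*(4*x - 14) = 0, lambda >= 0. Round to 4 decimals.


Step 1: Try lambda = 0 (constraint inactive).
x_unc = -7/(2*8) = -0.4375
Check: 4*-0.4375 = -1.75 < 14 -- violated!
Step 2: Constraint must be active: 4*x = 14
x* = 14/4 = 3.5
lambda = (2*8*3.5 + 7)/4 = 15.75
Step 3: Compute optimal value.
f(x*) = 8*3.5^2 + 7*3.5 = 122.5


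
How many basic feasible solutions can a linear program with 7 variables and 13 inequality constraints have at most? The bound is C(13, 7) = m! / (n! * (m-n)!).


Each vertex corresponds to some choice of n active constraints out of m, so the number of vertices is at most C(m, n) = m! / (n!(m-n)!).
m = 13, n = 7
Numerator: 13 * 12 * 11 * 10 * 9 * 8 * 7
Denominator: 7! = 5040
C(13, 7) = 1716


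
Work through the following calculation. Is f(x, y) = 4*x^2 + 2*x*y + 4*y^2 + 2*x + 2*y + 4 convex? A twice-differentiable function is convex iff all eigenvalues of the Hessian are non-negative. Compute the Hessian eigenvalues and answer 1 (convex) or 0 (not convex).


The Hessian of f(x,y) = 4*x^2 + 2*x*y + 4*y^2 + 2*x + 2*y + 4 is:
H = [[8, 2], [2, 8]]
Trace = 8 + 8 = 16
Determinant = 8*8 - (2)^2 = 60
Discriminant = (16)^2 - 4*60 = 16.0
Eigenvalues: lambda_1 = 6.0, lambda_2 = 10.0
The function is convex.

1


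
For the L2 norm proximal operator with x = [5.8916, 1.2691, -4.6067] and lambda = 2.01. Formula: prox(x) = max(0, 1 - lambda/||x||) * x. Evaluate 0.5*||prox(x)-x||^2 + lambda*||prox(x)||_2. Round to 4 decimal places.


Step 1: Compute ||x||.
||x|| = 7.5857
Step 2: Compute scaling factor.
scale = max(0, 1 - 2.01/7.5857) = 0.735
Step 3: prox(x) = [4.3305, 0.9328, -3.3861]
||prox(x)|| = 5.5757
Step 4: Proximal objective.
0.5*||prox-x||^2 = 2.0201
lambda*||prox|| = 11.2072
Total = 13.2273


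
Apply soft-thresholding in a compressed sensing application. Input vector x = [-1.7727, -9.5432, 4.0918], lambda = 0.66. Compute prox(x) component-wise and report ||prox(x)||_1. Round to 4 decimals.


Soft-thresholding with lambda = 0.66:
prox(-1.7727) = sign(-1.7727)*max(|-1.7727| - 0.66, 0) = -1.1127
prox(-9.5432) = sign(-9.5432)*max(|-9.5432| - 0.66, 0) = -8.8832
prox(4.0918) = sign(4.0918)*max(|4.0918| - 0.66, 0) = 3.4318
prox(x) = [-1.1127, -8.8832, 3.4318]
||prox(x)||_1 = 1.1127 + 8.8832 + 3.4318 = 13.4277


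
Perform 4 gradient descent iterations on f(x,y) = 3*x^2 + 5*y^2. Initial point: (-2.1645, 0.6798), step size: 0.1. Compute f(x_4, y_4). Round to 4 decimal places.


Gradient descent on f(x,y) = 3*x^2 + 5*y^2.
Starting point: (-2.1645, 0.6798), alpha = 0.1
Step 1: grad_x = 2*3*-2.1645 = -12.987, grad_y = 2*5*0.6798 = 6.798
  x_1 = -2.1645 - 0.1*-12.987 = -0.8658
  y_1 = 0.6798 - 0.1*6.798 = -0.0
Step 2: grad_x = 2*3*-0.8658 = -5.1948, grad_y = 2*5*-0.0 = -0.0
  x_2 = -0.8658 - 0.1*-5.1948 = -0.3463
  y_2 = -0.0 - 0.1*-0.0 = 0.0
Step 3: grad_x = 2*3*-0.3463 = -2.0779, grad_y = 2*5*0.0 = 0.0
  x_3 = -0.3463 - 0.1*-2.0779 = -0.1385
  y_3 = 0.0 - 0.1*0.0 = 0.0
Step 4: grad_x = 2*3*-0.1385 = -0.8312, grad_y = 2*5*0.0 = 0.0
  x_4 = -0.1385 - 0.1*-0.8312 = -0.0554
  y_4 = 0.0 - 0.1*0.0 = 0.0
f(-0.0554, 0.0) = 3*(-0.0554)^2 + 5*0.0^2 = 0.0092


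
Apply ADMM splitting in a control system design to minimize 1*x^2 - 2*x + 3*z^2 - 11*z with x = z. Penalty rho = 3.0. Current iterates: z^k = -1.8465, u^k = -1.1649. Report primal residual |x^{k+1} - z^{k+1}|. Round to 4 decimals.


ADMM iteration with rho = 3.0, z^k = -1.8465, u^k = -1.1649
Step 1: x-update.
Minimize 1*x^2 - 2*x + (3.0/2)*(x + 1.8465 - 1.1649)^2
FOC: (2*1 + 3.0)*x = 2 + 3.0*(-1.8465 + 1.1649)
x^{k+1} = -0.009
Step 2: z-update.
Minimize 3*z^2 - 11*z + (3.0/2)*(-0.009 - z - 1.1649)^2
FOC: (2*3 + 3.0)*z = 11 + 3.0*(-0.009 - 1.1649)
z^{k+1} = 0.8309
Step 3: u-update.
u^{k+1} = -1.1649 - 0.009 - 0.8309 = -2.0048
Step 4: Primal residual = |-0.009 - 0.8309| = 0.8399


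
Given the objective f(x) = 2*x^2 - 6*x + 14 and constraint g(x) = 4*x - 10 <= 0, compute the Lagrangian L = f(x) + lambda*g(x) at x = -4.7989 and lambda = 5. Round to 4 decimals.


Step 1: Evaluate f(x).
f(-4.7989) = 2*(-4.7989)^2 - 6*(-4.7989) + 14 = 88.8523
Step 2: Evaluate g(x).
g(-4.7989) = 4*-4.7989 - 10 = -29.1956
Step 3: Compute Lagrangian.
L = 88.8523 + 5*-29.1956 = -57.1257


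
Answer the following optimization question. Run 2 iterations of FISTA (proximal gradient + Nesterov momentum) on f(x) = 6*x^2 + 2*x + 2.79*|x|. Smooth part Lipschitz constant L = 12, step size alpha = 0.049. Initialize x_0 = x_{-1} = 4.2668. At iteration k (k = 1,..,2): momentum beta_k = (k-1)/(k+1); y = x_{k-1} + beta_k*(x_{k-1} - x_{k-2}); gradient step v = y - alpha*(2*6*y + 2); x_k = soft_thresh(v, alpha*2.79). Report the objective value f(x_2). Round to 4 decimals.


FISTA on f(x) = 6*x^2 + 2*x + 2.79*|x|
L = 12, alpha = 0.049
Iteration 1: beta = 0.0, y = 4.2668 + 0.0*(4.2668 - 4.2668) = 4.2668
  grad(y) = 53.2016, v = y - alpha*grad = 1.6599
  prox(v) = soft_thresh(1.6599, 0.1367) = 1.5232
Iteration 2: beta = 0.3333, y = 1.5232 + 0.3333*(1.5232 - 4.2668) = 0.6087
  grad(y) = 9.3042, v = y - alpha*grad = 0.1528
  prox(v) = soft_thresh(0.1528, 0.1367) = 0.0161
f(x_2) = 6*0.0161^2 + 2*0.0161 + 2.79*|0.0161| = 0.0785


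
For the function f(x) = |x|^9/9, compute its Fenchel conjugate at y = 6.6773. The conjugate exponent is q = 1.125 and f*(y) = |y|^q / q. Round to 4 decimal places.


The conjugate exponent q satisfies 1/p + 1/q = 1.
p = 9, so q = 9/(9 - 1) = 1.125
|y|^q = 6.6773^1.125 = 8.466
f*(6.6773) = 8.466 / 1.125 = 7.5253


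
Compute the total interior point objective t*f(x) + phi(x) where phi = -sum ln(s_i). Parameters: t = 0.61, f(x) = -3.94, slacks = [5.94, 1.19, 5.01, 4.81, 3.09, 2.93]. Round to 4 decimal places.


Step 1: Compute log-barrier.
ln values: [1.7817, 0.174, 1.6114, 1.5707, 1.1282, 1.075]
phi = -(1.7817 + 0.174 + 1.6114 + 1.5707 + 1.1282 + 1.075) = -7.341
Step 2: Compute augmented objective.
t*f(x) = 0.61*-3.94 = -2.4034
Total = -2.4034 - 7.341 = -9.7444


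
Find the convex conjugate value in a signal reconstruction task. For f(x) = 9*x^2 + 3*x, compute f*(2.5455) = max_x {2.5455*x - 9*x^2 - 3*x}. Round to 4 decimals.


f*(y) = sup_x {y*x - a*x^2 - b*x} = sup_x {(y-b)*x - a*x^2}
FOC: (y - b) - 2a*x = 0 => x* = (y - b)/(2a)
x* = (2.5455 - 3)/(2*9) = -0.0253
f*(2.5455) = (y-b)^2/(4a) = (2.5455 - 3)^2/(4*9)
= 0.2066/36 = 0.0057


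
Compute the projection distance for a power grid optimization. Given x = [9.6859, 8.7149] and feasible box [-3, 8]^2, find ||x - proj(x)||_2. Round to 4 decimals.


Project each component onto [-3, 8].
clip(9.6859) = 8.0, clip(8.7149) = 8.0
Projection = [8.0, 8.0]
Squared diffs: [2.8423, 0.5111]
Distance = sqrt(3.3534) = 1.8312


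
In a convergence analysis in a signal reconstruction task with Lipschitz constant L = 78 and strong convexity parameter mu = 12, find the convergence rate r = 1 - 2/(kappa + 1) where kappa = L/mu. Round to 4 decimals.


Step 1: Compute the condition number.
kappa = L/mu = 78/12 = 6.5
Step 2: Compute the convergence rate.
r = 1 - 2/(kappa + 1) = 1 - 2*mu/(L + mu) = (L - mu)/(L + mu) = 66/90 = 0.7333


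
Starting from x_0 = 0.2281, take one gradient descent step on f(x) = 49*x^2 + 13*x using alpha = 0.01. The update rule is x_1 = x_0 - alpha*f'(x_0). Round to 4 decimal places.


We compute the gradient at x_0 and apply the update.
f'(x) = 98*x + 13
f'(0.2281) = 98*0.2281 + 13 = 35.3538
x_1 = 0.2281 - 0.01*35.3538 = -0.1254


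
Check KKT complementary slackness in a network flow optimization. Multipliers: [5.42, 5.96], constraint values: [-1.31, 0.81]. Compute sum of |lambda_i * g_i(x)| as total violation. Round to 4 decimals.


KKT complementary slackness check:
lambda_1 * g_1 = 5.42 * -1.31 = -7.1002
lambda_2 * g_2 = 5.96 * 0.81 = 4.8276
Total violation = 7.1002 + 4.8276 = 11.9278


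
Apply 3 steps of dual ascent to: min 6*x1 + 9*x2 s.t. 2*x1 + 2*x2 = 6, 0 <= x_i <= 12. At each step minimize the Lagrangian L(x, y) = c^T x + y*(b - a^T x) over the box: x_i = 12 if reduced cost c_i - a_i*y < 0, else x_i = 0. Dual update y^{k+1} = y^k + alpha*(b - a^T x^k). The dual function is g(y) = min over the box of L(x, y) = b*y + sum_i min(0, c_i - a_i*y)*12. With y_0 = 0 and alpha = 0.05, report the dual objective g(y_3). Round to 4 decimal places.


Dual ascent for LP: min 6*x1 + 9*x2, 2*x1 + 2*x2 = 6, 0 <= x_i <= 12
Step 1: y^k = 0.0, reduced costs: (6.0, 9.0)
  x^k = (0.0, 0.0), subgradient = b - a^T x = 6.0
  y^{k+1} = 0.0 + 0.05*6.0 = 0.3
Step 2: y^k = 0.3, reduced costs: (5.4, 8.4)
  x^k = (0.0, 0.0), subgradient = b - a^T x = 6.0
  y^{k+1} = 0.3 + 0.05*6.0 = 0.6
Step 3: y^k = 0.6, reduced costs: (4.8, 7.8)
  x^k = (0.0, 0.0), subgradient = b - a^T x = 6.0
  y^{k+1} = 0.6 + 0.05*6.0 = 0.9
Dual objective at y_3 = 0.9: reduced costs (4.2, 7.2), box minimizer x = (0.0, 0.0)
g(y_3) = b*y + (c1 - a1*y)*x1 + (c2 - a2*y)*x2 = 6*0.9 + 4.2*0.0 + 7.2*0.0 = 5.4 + 0.0 + 0.0 = 5.4


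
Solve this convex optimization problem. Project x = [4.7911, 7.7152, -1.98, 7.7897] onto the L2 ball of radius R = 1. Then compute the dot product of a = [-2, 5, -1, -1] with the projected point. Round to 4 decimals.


Step 1: Compute ||x|| (intermediates to 6 decimals).
||x|| = sqrt(4.7911^2 + 7.7152^2 + (-1.98)^2 + 7.7897^2) = 12.127604
Step 2: Project.
Since ||x|| > R, scale = R/||x|| = 1/12.127604 = 0.082457, proj(x) = scale * x
proj(x) = [0.39506, 0.636172, -0.163265, 0.642315]
Step 3: Dot product.
a^T * proj(x) = -2*0.39506 + 5*0.636172 - 1*(-0.163265) - 1*0.642315 = 1.9117


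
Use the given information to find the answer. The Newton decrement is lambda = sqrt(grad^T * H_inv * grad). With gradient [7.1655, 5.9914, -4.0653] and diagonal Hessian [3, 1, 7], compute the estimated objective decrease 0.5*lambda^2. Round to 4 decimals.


Step 1: H is diagonal, so H^(-1) * g = [2.3885, 5.9914, -0.5808].
Step 2: g^T H^(-1) g = sum_i g_i^2 / H_ii
  = (7.1655)^2/3 + (5.9914)^2/1 + (-4.0653)^2/7
  = 17.1148 + 35.8969 + 2.361 = 55.3726
Step 3: Objective decrease = 0.5 * g^T H^(-1) g = 27.6863


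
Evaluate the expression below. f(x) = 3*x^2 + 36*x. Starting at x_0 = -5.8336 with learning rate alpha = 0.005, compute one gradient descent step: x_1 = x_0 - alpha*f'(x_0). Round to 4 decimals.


We compute the gradient at x_0 and apply the update.
f'(x) = 6*x + 36
f'(-5.8336) = 6*-5.8336 + 36 = 0.9984
x_1 = -5.8336 - 0.005*0.9984 = -5.8386


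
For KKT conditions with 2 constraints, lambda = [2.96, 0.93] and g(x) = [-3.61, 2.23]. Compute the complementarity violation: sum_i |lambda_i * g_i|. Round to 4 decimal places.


KKT complementary slackness check:
lambda_1 * g_1 = 2.96 * -3.61 = -10.6856
lambda_2 * g_2 = 0.93 * 2.23 = 2.0739
Total violation = 10.6856 + 2.0739 = 12.7595


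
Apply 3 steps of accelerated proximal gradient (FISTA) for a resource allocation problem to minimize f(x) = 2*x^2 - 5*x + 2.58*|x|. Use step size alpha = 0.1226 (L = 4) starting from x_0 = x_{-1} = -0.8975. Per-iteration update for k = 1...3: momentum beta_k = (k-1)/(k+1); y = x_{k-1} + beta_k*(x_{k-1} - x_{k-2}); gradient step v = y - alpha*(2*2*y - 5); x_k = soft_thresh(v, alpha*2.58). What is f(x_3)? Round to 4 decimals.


FISTA on f(x) = 2*x^2 - 5*x + 2.58*|x|
L = 4, alpha = 0.1226
Iteration 1: beta = 0.0, y = -0.8975 + 0.0*(-0.8975 + 0.8975) = -0.8975
  grad(y) = -8.59, v = y - alpha*grad = 0.1556
  prox(v) = soft_thresh(0.1556, 0.3163) = 0.0
Iteration 2: beta = 0.3333, y = 0.0 + 0.3333*(0.0 + 0.8975) = 0.2992
  grad(y) = -3.8033, v = y - alpha*grad = 0.7655
  prox(v) = soft_thresh(0.7655, 0.3163) = 0.4491
Iteration 3: beta = 0.5, y = 0.4491 + 0.5*(0.4491 - 0.0) = 0.6737
  grad(y) = -2.3051, v = y - alpha*grad = 0.9563
  prox(v) = soft_thresh(0.9563, 0.3163) = 0.64
f(x_3) = 2*0.64^2 - 5*0.64 + 2.58*|0.64| = -0.7296


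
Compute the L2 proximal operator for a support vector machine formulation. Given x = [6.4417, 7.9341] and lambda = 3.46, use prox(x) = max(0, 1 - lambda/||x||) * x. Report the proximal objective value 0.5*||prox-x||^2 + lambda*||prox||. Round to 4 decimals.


Step 1: Compute ||x||.
||x|| = 10.2199
Step 2: Compute scaling factor.
scale = max(0, 1 - 3.46/10.2199) = 0.6614
Step 3: prox(x) = [4.2608, 5.248]
||prox(x)|| = 6.7599
Step 4: Proximal objective.
0.5*||prox-x||^2 = 5.9858
lambda*||prox|| = 23.3893
Total = 29.3749


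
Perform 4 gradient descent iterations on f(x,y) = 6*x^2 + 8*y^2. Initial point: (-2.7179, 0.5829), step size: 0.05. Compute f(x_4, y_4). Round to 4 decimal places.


Gradient descent on f(x,y) = 6*x^2 + 8*y^2.
Starting point: (-2.7179, 0.5829), alpha = 0.05
Step 1: grad_x = 2*6*-2.7179 = -32.6148, grad_y = 2*8*0.5829 = 9.3264
  x_1 = -2.7179 - 0.05*-32.6148 = -1.0872
  y_1 = 0.5829 - 0.05*9.3264 = 0.1166
Step 2: grad_x = 2*6*-1.0872 = -13.0459, grad_y = 2*8*0.1166 = 1.8653
  x_2 = -1.0872 - 0.05*-13.0459 = -0.4349
  y_2 = 0.1166 - 0.05*1.8653 = 0.0233
Step 3: grad_x = 2*6*-0.4349 = -5.2184, grad_y = 2*8*0.0233 = 0.3731
  x_3 = -0.4349 - 0.05*-5.2184 = -0.1739
  y_3 = 0.0233 - 0.05*0.3731 = 0.0047
Step 4: grad_x = 2*6*-0.1739 = -2.0873, grad_y = 2*8*0.0047 = 0.0746
  x_4 = -0.1739 - 0.05*-2.0873 = -0.0696
  y_4 = 0.0047 - 0.05*0.0746 = 0.0009
f(-0.0696, 0.0009) = 6*(-0.0696)^2 + 8*0.0009^2 = 0.0291


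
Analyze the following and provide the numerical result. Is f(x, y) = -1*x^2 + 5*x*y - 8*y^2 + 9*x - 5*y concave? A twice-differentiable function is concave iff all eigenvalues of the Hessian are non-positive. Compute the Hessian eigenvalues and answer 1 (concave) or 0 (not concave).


The Hessian of f(x,y) = -1*x^2 + 5*x*y - 8*y^2 + 9*x - 5*y is:
H = [[-2, 5], [5, -16]]
Trace = -2 - 16 = -18
Determinant = -2*-16 - (5)^2 = 7
Discriminant = (-18)^2 - 4*7 = 296.0
Eigenvalues: lambda_1 = -17.6023, lambda_2 = -0.3977
The function is concave.

1


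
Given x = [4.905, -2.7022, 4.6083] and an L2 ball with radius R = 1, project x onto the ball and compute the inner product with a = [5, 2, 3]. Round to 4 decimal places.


Step 1: Compute ||x|| (intermediates to 6 decimals).
||x|| = sqrt(4.905^2 + (-2.7022)^2 + 4.6083^2) = 7.252402
Step 2: Project.
Since ||x|| > R, scale = R/||x|| = 1/7.252402 = 0.137885, proj(x) = scale * x
proj(x) = [0.676326, -0.372593, 0.635415]
Step 3: Dot product.
a^T * proj(x) = 5*0.676326 + 2*(-0.372593) + 3*0.635415 = 4.5427


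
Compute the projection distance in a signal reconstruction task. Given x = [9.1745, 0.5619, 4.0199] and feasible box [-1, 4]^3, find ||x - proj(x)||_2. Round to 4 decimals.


Project each component onto [-1, 4].
clip(9.1745) = 4.0, clip(0.5619) = 0.5619, clip(4.0199) = 4.0
Projection = [4.0, 0.5619, 4.0]
Squared diffs: [26.7755, 0.0, 0.0004]
Distance = sqrt(26.7759) = 5.1745


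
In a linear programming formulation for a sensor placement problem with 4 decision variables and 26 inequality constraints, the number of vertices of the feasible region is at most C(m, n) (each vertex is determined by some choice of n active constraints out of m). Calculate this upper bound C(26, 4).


Each vertex corresponds to some choice of n active constraints out of m, so the number of vertices is at most C(m, n) = m! / (n!(m-n)!).
m = 26, n = 4
Numerator: 26 * 25 * 24 * 23
Denominator: 4! = 24
C(26, 4) = 14950


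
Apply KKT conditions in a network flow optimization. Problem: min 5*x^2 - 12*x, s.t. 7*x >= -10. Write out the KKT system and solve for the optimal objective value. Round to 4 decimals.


Step 1: Try lambda = 0 (constraint inactive).
Stationarity: 2*5*x - 12 = 0
x* = 12/(2*5) = 1.2
Check constraint: 7*1.2 = 8.4 >= -10 -- satisfied.
Step 2: Compute optimal value.
f(x*) = 5*1.2^2 - 12*1.2 = -7.2


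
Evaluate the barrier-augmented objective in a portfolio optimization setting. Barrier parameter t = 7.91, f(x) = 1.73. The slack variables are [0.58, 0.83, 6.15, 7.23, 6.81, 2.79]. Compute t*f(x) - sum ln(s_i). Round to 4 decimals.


Step 1: Compute log-barrier.
ln values: [-0.5447, -0.1863, 1.8165, 1.9782, 1.9184, 1.026]
phi = -(-0.5447 - 0.1863 + 1.8165 + 1.9782 + 1.9184 + 1.026) = -6.0081
Step 2: Compute augmented objective.
t*f(x) = 7.91*1.73 = 13.6843
Total = 13.6843 - 6.0081 = 7.6762


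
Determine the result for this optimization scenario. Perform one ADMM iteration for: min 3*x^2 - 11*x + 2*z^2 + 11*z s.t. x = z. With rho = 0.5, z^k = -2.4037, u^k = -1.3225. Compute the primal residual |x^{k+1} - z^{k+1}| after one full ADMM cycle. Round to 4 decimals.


ADMM iteration with rho = 0.5, z^k = -2.4037, u^k = -1.3225
Step 1: x-update.
Minimize 3*x^2 - 11*x + (0.5/2)*(x + 2.4037 - 1.3225)^2
FOC: (2*3 + 0.5)*x = 11 + 0.5*(-2.4037 + 1.3225)
x^{k+1} = 1.6091
Step 2: z-update.
Minimize 2*z^2 + 11*z + (0.5/2)*(1.6091 - z - 1.3225)^2
FOC: (2*2 + 0.5)*z = -11 + 0.5*(1.6091 - 1.3225)
z^{k+1} = -2.4126
Step 3: u-update.
u^{k+1} = -1.3225 + 1.6091 + 2.4126 = 2.6992
Step 4: Primal residual = |1.6091 + 2.4126| = 4.0217


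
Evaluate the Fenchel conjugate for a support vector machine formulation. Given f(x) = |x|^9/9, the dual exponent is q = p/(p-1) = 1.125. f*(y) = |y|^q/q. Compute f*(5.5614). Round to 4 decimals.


The conjugate exponent q satisfies 1/p + 1/q = 1.
p = 9, so q = 9/(9 - 1) = 1.125
|y|^q = 5.5614^1.125 = 6.8918
f*(5.5614) = 6.8918 / 1.125 = 6.126


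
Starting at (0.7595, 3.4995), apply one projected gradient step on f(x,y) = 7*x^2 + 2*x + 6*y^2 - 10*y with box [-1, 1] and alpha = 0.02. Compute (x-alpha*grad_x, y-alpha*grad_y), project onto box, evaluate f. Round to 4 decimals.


Step 1: Compute gradient at (0.7595, 3.4995).
grad_x = 2*7*0.7595 + 2 = 12.633
grad_y = 2*6*3.4995 - 10 = 31.994
Step 2: Gradient step.
x_raw = 0.7595 - 0.02*12.633 = 0.5068
y_raw = 3.4995 - 0.02*31.994 = 2.8596
Step 3: Project onto [-1, 1].
x_proj = clip(0.5068) = 0.5068
y_proj = clip(2.8596) = 1.0
Step 4: Evaluate f.
f(0.5068, 1.0) = -1.1881


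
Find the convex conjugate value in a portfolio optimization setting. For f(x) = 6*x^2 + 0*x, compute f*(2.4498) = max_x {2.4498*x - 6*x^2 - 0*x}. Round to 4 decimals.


f*(y) = sup_x {y*x - a*x^2 - b*x} = sup_x {(y-b)*x - a*x^2}
FOC: (y - b) - 2a*x = 0 => x* = (y - b)/(2a)
x* = (2.4498 - 0)/(2*6) = 0.2042
f*(2.4498) = (y-b)^2/(4a) = (2.4498 - 0)^2/(4*6)
= 6.0015/24 = 0.2501


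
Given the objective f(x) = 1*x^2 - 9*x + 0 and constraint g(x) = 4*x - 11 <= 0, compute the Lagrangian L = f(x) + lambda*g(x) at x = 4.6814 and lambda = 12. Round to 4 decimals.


Step 1: Evaluate f(x).
f(4.6814) = 1*4.6814^2 - 9*4.6814 + 0 = -20.2171
Step 2: Evaluate g(x).
g(4.6814) = 4*4.6814 - 11 = 7.7256
Step 3: Compute Lagrangian.
L = -20.2171 + 12*7.7256 = 72.4901


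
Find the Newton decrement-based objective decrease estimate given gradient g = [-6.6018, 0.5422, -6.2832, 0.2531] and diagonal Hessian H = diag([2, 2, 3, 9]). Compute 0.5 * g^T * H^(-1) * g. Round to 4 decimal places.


Step 1: H is diagonal, so H^(-1) * g = [-3.3009, 0.2711, -2.0944, 0.0281].
Step 2: g^T H^(-1) g = sum_i g_i^2 / H_ii
  = (-6.6018)^2/2 + (0.5422)^2/2 + (-6.2832)^2/3 + (0.2531)^2/9
  = 21.7919 + 0.147 + 13.1595 + 0.0071 = 35.1055
Step 3: Objective decrease = 0.5 * g^T H^(-1) g = 17.5528


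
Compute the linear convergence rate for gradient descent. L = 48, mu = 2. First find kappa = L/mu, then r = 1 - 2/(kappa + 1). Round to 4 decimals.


Step 1: Compute the condition number.
kappa = L/mu = 48/2 = 24.0
Step 2: Compute the convergence rate.
r = 1 - 2/(kappa + 1) = 1 - 2*mu/(L + mu) = (L - mu)/(L + mu) = 46/50 = 0.92


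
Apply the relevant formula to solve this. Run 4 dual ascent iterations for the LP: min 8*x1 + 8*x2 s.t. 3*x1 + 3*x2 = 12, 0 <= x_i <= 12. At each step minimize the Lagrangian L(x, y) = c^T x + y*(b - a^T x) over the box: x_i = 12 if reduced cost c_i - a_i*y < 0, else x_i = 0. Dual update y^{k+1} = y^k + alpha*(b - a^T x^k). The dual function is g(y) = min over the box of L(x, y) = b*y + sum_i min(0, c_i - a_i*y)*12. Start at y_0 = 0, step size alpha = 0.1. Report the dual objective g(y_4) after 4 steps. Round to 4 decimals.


Dual ascent for LP: min 8*x1 + 8*x2, 3*x1 + 3*x2 = 12, 0 <= x_i <= 12
Step 1: y^k = 0.0, reduced costs: (8.0, 8.0)
  x^k = (0.0, 0.0), subgradient = b - a^T x = 12.0
  y^{k+1} = 0.0 + 0.1*12.0 = 1.2
Step 2: y^k = 1.2, reduced costs: (4.4, 4.4)
  x^k = (0.0, 0.0), subgradient = b - a^T x = 12.0
  y^{k+1} = 1.2 + 0.1*12.0 = 2.4
Step 3: y^k = 2.4, reduced costs: (0.8, 0.8)
  x^k = (0.0, 0.0), subgradient = b - a^T x = 12.0
  y^{k+1} = 2.4 + 0.1*12.0 = 3.6
Step 4: y^k = 3.6, reduced costs: (-2.8, -2.8)
  x^k = (12.0, 12.0), subgradient = b - a^T x = -60.0
  y^{k+1} = 3.6 + 0.1*-60.0 = -2.4
Dual objective at y_4 = -2.4: reduced costs (15.2, 15.2), box minimizer x = (0.0, 0.0)
g(y_4) = b*y + (c1 - a1*y)*x1 + (c2 - a2*y)*x2 = 12*(-2.4) + 15.2*0.0 + 15.2*0.0 = -28.8 + 0.0 + 0.0 = -28.8


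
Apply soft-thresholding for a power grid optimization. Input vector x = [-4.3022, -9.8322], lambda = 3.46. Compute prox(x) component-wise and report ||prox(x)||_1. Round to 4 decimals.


Soft-thresholding with lambda = 3.46:
prox(-4.3022) = sign(-4.3022)*max(|-4.3022| - 3.46, 0) = -0.8422
prox(-9.8322) = sign(-9.8322)*max(|-9.8322| - 3.46, 0) = -6.3722
prox(x) = [-0.8422, -6.3722]
||prox(x)||_1 = 0.8422 + 6.3722 = 7.2144


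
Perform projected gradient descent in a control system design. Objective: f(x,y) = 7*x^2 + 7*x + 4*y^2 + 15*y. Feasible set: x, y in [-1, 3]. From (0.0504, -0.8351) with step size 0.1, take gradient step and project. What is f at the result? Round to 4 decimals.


Step 1: Compute gradient at (0.0504, -0.8351).
grad_x = 2*7*0.0504 + 7 = 7.7056
grad_y = 2*4*-0.8351 + 15 = 8.3192
Step 2: Gradient step.
x_raw = 0.0504 - 0.1*7.7056 = -0.7202
y_raw = -0.8351 - 0.1*8.3192 = -1.667
Step 3: Project onto [-1, 3].
x_proj = clip(-0.7202) = -0.7202
y_proj = clip(-1.667) = -1.0
Step 4: Evaluate f.
f(-0.7202, -1.0) = -12.4107


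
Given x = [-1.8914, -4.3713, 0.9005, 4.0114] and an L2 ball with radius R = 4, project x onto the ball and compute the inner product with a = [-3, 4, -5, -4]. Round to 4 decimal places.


Step 1: Compute ||x|| (intermediates to 6 decimals).
||x|| = sqrt((-1.8914)^2 + (-4.3713)^2 + 0.9005^2 + 4.0114^2) = 6.291891
Step 2: Project.
Since ||x|| > R, scale = R/||x|| = 4/6.291891 = 0.635739, proj(x) = scale * x
proj(x) = [-1.202437, -2.779006, 0.572483, 2.550203]
Step 3: Dot product.
a^T * proj(x) = -3*(-1.202437) + 4*(-2.779006) - 5*0.572483 - 4*2.550203 = -20.5719


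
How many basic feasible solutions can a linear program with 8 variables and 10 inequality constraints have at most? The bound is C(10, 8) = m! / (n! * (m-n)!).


Each vertex corresponds to some choice of n active constraints out of m, so the number of vertices is at most C(m, n) = m! / (n!(m-n)!).
m = 10, n = 8
Numerator: 10 * 9 * 8 * 7 * 6 * 5 * 4 * 3
Denominator: 8! = 40320
C(10, 8) = 45


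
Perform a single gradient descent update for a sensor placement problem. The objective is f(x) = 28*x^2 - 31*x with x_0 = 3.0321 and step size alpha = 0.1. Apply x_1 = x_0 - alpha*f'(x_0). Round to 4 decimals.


We compute the gradient at x_0 and apply the update.
f'(x) = 56*x - 31
f'(3.0321) = 56*3.0321 - 31 = 138.7976
x_1 = 3.0321 - 0.1*138.7976 = -10.8477


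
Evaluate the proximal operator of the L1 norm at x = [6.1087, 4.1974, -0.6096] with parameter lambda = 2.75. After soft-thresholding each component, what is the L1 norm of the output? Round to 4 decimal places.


Soft-thresholding with lambda = 2.75:
prox(6.1087) = sign(6.1087)*max(|6.1087| - 2.75, 0) = 3.3587
prox(4.1974) = sign(4.1974)*max(|4.1974| - 2.75, 0) = 1.4474
prox(-0.6096) = sign(-0.6096)*max(|-0.6096| - 2.75, 0) = 0.0
prox(x) = [3.3587, 1.4474, 0.0]
||prox(x)||_1 = 3.3587 + 1.4474 + 0.0 = 4.8061


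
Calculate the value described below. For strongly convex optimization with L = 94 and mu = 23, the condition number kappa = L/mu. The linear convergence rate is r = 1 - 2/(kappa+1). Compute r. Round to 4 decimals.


Step 1: Compute the condition number.
kappa = L/mu = 94/23 = 4.087
Step 2: Compute the convergence rate.
r = 1 - 2/(kappa + 1) = 1 - 2*mu/(L + mu) = (L - mu)/(L + mu) = 71/117 = 0.6068


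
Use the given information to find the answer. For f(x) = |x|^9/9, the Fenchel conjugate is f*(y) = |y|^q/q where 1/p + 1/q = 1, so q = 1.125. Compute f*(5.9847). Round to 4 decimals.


The conjugate exponent q satisfies 1/p + 1/q = 1.
p = 9, so q = 9/(9 - 1) = 1.125
|y|^q = 5.9847^1.125 = 7.4847
f*(5.9847) = 7.4847 / 1.125 = 6.653


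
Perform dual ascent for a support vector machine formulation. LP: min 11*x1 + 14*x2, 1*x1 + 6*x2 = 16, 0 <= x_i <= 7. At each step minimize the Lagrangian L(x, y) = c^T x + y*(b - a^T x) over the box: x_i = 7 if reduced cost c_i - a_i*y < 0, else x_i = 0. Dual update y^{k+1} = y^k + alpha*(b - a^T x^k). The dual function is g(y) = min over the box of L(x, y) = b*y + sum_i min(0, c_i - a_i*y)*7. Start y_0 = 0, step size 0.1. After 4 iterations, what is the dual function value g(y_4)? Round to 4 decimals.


Dual ascent for LP: min 11*x1 + 14*x2, 1*x1 + 6*x2 = 16, 0 <= x_i <= 7
Step 1: y^k = 0.0, reduced costs: (11.0, 14.0)
  x^k = (0.0, 0.0), subgradient = b - a^T x = 16.0
  y^{k+1} = 0.0 + 0.1*16.0 = 1.6
Step 2: y^k = 1.6, reduced costs: (9.4, 4.4)
  x^k = (0.0, 0.0), subgradient = b - a^T x = 16.0
  y^{k+1} = 1.6 + 0.1*16.0 = 3.2
Step 3: y^k = 3.2, reduced costs: (7.8, -5.2)
  x^k = (0.0, 7.0), subgradient = b - a^T x = -26.0
  y^{k+1} = 3.2 + 0.1*-26.0 = 0.6
Step 4: y^k = 0.6, reduced costs: (10.4, 10.4)
  x^k = (0.0, 0.0), subgradient = b - a^T x = 16.0
  y^{k+1} = 0.6 + 0.1*16.0 = 2.2
Dual objective at y_4 = 2.2: reduced costs (8.8, 0.8), box minimizer x = (0.0, 0.0)
g(y_4) = b*y + (c1 - a1*y)*x1 + (c2 - a2*y)*x2 = 16*2.2 + 8.8*0.0 + 0.8*0.0 = 35.2 + 0.0 + 0.0 = 35.2


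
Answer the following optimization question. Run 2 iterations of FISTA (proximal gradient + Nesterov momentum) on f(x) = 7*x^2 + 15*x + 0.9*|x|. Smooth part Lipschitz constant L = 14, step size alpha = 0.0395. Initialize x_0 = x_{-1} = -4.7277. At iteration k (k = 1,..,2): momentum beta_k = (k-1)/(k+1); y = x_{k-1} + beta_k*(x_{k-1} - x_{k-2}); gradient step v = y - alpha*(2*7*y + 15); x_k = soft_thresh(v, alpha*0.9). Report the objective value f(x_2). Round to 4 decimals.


FISTA on f(x) = 7*x^2 + 15*x + 0.9*|x|
L = 14, alpha = 0.0395
Iteration 1: beta = 0.0, y = -4.7277 + 0.0*(-4.7277 + 4.7277) = -4.7277
  grad(y) = -51.1878, v = y - alpha*grad = -2.7058
  prox(v) = soft_thresh(-2.7058, 0.0356) = -2.6702
Iteration 2: beta = 0.3333, y = -2.6702 + 0.3333*(-2.6702 + 4.7277) = -1.9844
  grad(y) = -12.7817, v = y - alpha*grad = -1.4795
  prox(v) = soft_thresh(-1.4795, 0.0356) = -1.444
f(x_2) = 7*(-1.444)^2 + 15*(-1.444) + 0.9*|-1.444| = -5.7646


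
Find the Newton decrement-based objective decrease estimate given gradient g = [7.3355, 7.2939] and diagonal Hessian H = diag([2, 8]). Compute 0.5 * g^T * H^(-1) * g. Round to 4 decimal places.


Step 1: H is diagonal, so H^(-1) * g = [3.6678, 0.9117].
Step 2: g^T H^(-1) g = sum_i g_i^2 / H_ii
  = (7.3355)^2/2 + (7.2939)^2/8
  = 26.9048 + 6.6501 = 33.5549
Step 3: Objective decrease = 0.5 * g^T H^(-1) g = 16.7775


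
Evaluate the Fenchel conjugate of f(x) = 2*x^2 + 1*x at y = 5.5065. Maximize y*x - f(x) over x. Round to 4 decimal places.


f*(y) = sup_x {y*x - a*x^2 - b*x} = sup_x {(y-b)*x - a*x^2}
FOC: (y - b) - 2a*x = 0 => x* = (y - b)/(2a)
x* = (5.5065 - 1)/(2*2) = 1.1266
f*(5.5065) = (y-b)^2/(4a) = (5.5065 - 1)^2/(4*2)
= 20.3085/8 = 2.5386


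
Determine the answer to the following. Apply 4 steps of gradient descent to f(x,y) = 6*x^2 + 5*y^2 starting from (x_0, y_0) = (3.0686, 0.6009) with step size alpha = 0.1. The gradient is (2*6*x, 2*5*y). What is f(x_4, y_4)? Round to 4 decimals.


Gradient descent on f(x,y) = 6*x^2 + 5*y^2.
Starting point: (3.0686, 0.6009), alpha = 0.1
Step 1: grad_x = 2*6*3.0686 = 36.8232, grad_y = 2*5*0.6009 = 6.009
  x_1 = 3.0686 - 0.1*36.8232 = -0.6137
  y_1 = 0.6009 - 0.1*6.009 = -0.0
Step 2: grad_x = 2*6*-0.6137 = -7.3646, grad_y = 2*5*-0.0 = -0.0
  x_2 = -0.6137 - 0.1*-7.3646 = 0.1227
  y_2 = -0.0 - 0.1*-0.0 = 0.0
Step 3: grad_x = 2*6*0.1227 = 1.4729, grad_y = 2*5*0.0 = 0.0
  x_3 = 0.1227 - 0.1*1.4729 = -0.0245
  y_3 = 0.0 - 0.1*0.0 = 0.0
Step 4: grad_x = 2*6*-0.0245 = -0.2946, grad_y = 2*5*0.0 = 0.0
  x_4 = -0.0245 - 0.1*-0.2946 = 0.0049
  y_4 = 0.0 - 0.1*0.0 = 0.0
f(0.0049, 0.0) = 6*0.0049^2 + 5*0.0^2 = 0.0001


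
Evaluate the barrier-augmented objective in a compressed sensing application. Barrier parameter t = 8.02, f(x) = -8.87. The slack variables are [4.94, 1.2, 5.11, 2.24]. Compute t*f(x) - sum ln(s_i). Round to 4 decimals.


Step 1: Compute log-barrier.
ln values: [1.5974, 0.1823, 1.6312, 0.8065]
phi = -(1.5974 + 0.1823 + 1.6312 + 0.8065) = -4.2174
Step 2: Compute augmented objective.
t*f(x) = 8.02*-8.87 = -71.1374
Total = -71.1374 - 4.2174 = -75.3548


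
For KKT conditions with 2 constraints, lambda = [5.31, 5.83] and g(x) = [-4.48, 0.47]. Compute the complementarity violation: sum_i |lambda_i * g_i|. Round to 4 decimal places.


KKT complementary slackness check:
lambda_1 * g_1 = 5.31 * -4.48 = -23.7888
lambda_2 * g_2 = 5.83 * 0.47 = 2.7401
Total violation = 23.7888 + 2.7401 = 26.5289


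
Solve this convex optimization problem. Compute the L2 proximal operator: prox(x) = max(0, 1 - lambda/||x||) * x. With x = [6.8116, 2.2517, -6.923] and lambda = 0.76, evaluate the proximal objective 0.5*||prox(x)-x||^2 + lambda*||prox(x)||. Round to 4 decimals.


Step 1: Compute ||x||.
||x|| = 9.9698
Step 2: Compute scaling factor.
scale = max(0, 1 - 0.76/9.9698) = 0.9238
Step 3: prox(x) = [6.2923, 2.0801, -6.3953]
||prox(x)|| = 9.2098
Step 4: Proximal objective.
0.5*||prox-x||^2 = 0.2888
lambda*||prox|| = 6.9994
Total = 7.2882


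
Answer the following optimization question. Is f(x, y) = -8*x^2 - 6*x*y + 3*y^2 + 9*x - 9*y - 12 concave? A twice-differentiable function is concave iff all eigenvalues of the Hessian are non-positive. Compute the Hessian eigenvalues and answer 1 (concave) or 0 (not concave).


The Hessian of f(x,y) = -8*x^2 - 6*x*y + 3*y^2 + 9*x - 9*y - 12 is:
H = [[-16, -6], [-6, 6]]
Trace = -16 + 6 = -10
Determinant = -16*6 - (-6)^2 = -132
Discriminant = (-10)^2 - 4*-132 = 628.0
Eigenvalues: lambda_1 = -17.53, lambda_2 = 7.53
The function is not concave.

0


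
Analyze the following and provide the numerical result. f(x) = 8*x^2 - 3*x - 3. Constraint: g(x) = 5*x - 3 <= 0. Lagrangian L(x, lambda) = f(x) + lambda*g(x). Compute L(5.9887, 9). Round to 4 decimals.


Step 1: Evaluate f(x).
f(5.9887) = 8*5.9887^2 - 3*5.9887 - 3 = 265.9501
Step 2: Evaluate g(x).
g(5.9887) = 5*5.9887 - 3 = 26.9435
Step 3: Compute Lagrangian.
L = 265.9501 + 9*26.9435 = 508.4416


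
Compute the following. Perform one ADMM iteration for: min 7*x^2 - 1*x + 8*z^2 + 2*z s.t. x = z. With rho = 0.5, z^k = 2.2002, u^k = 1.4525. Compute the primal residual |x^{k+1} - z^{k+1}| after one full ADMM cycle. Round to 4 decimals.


ADMM iteration with rho = 0.5, z^k = 2.2002, u^k = 1.4525
Step 1: x-update.
Minimize 7*x^2 - 1*x + (0.5/2)*(x - 2.2002 + 1.4525)^2
FOC: (2*7 + 0.5)*x = 1 + 0.5*(2.2002 - 1.4525)
x^{k+1} = 0.0947
Step 2: z-update.
Minimize 8*z^2 + 2*z + (0.5/2)*(0.0947 - z + 1.4525)^2
FOC: (2*8 + 0.5)*z = -2 + 0.5*(0.0947 + 1.4525)
z^{k+1} = -0.0743
Step 3: u-update.
u^{k+1} = 1.4525 + 0.0947 + 0.0743 = 1.6216
Step 4: Primal residual = |0.0947 + 0.0743| = 0.1691


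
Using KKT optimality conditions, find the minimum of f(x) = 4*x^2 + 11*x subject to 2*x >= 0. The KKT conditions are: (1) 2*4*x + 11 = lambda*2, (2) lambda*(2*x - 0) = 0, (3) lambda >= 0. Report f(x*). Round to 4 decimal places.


Step 1: Try lambda = 0 (constraint inactive).
x_unc = -11/(2*4) = -1.375
Check: 2*-1.375 = -2.75 < 0 -- violated!
Step 2: Constraint must be active: 2*x = 0
x* = 0/2 = 0.0
lambda = (2*4*0.0 + 11)/2 = 5.5
Step 3: Compute optimal value.
f(x*) = 4*0.0^2 + 11*0.0 = 0.0


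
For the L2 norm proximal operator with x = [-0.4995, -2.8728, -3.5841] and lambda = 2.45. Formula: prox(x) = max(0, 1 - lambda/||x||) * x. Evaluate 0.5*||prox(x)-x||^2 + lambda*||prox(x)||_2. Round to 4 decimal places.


Step 1: Compute ||x||.
||x|| = 4.6204
Step 2: Compute scaling factor.
scale = max(0, 1 - 2.45/4.6204) = 0.4697
Step 3: prox(x) = [-0.2346, -1.3495, -1.6836]
||prox(x)|| = 2.1704
Step 4: Proximal objective.
0.5*||prox-x||^2 = 3.0013
lambda*||prox|| = 5.3175
Total = 8.3188


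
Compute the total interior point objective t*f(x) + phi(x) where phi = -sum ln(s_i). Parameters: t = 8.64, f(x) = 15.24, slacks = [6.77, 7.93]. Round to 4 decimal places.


Step 1: Compute log-barrier.
ln values: [1.9125, 2.0707]
phi = -(1.9125 + 2.0707) = -3.9832
Step 2: Compute augmented objective.
t*f(x) = 8.64*15.24 = 131.6736
Total = 131.6736 - 3.9832 = 127.6904


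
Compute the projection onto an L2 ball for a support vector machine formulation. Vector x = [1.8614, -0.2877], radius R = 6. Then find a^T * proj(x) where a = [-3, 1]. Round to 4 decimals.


Step 1: Compute ||x|| (intermediates to 6 decimals).
||x|| = sqrt(1.8614^2 + (-0.2877)^2) = 1.883502
Step 2: Project.
Since ||x|| <= R, proj = x (no scaling needed).
proj(x) = [1.8614, -0.2877]
Step 3: Dot product.
a^T * proj(x) = -3*1.8614 + 1*(-0.2877) = -5.8719


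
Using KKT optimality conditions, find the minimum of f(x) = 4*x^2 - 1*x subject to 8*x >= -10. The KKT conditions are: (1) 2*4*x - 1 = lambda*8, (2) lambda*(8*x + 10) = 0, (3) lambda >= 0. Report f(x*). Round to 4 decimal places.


Step 1: Try lambda = 0 (constraint inactive).
Stationarity: 2*4*x - 1 = 0
x* = 1/(2*4) = 0.125
Check constraint: 8*0.125 = 1.0 >= -10 -- satisfied.
Step 2: Compute optimal value.
f(x*) = 4*0.125^2 - 1*0.125 = -0.0625


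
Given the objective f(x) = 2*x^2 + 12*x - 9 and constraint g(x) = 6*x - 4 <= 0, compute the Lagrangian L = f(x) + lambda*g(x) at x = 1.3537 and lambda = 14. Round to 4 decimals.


Step 1: Evaluate f(x).
f(1.3537) = 2*1.3537^2 + 12*1.3537 - 9 = 10.9094
Step 2: Evaluate g(x).
g(1.3537) = 6*1.3537 - 4 = 4.1222
Step 3: Compute Lagrangian.
L = 10.9094 + 14*4.1222 = 68.6202


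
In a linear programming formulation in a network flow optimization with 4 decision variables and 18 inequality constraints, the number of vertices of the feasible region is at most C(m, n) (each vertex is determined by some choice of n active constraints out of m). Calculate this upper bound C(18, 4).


Each vertex corresponds to some choice of n active constraints out of m, so the number of vertices is at most C(m, n) = m! / (n!(m-n)!).
m = 18, n = 4
Numerator: 18 * 17 * 16 * 15
Denominator: 4! = 24
C(18, 4) = 3060


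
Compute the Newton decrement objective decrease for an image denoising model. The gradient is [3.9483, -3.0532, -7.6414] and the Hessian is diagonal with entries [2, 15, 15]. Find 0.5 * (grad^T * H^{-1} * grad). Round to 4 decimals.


Step 1: H is diagonal, so H^(-1) * g = [1.9742, -0.2035, -0.5094].
Step 2: g^T H^(-1) g = sum_i g_i^2 / H_ii
  = (3.9483)^2/2 + (-3.0532)^2/15 + (-7.6414)^2/15
  = 7.7945 + 0.6215 + 3.8927 = 12.3087
Step 3: Objective decrease = 0.5 * g^T H^(-1) g = 6.1544


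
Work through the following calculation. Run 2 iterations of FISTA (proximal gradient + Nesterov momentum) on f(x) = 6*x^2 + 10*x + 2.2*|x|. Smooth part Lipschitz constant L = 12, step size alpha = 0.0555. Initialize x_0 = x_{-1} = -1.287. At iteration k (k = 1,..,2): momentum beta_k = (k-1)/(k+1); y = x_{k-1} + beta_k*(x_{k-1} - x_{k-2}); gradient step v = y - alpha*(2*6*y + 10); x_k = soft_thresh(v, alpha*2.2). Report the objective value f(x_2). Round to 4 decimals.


FISTA on f(x) = 6*x^2 + 10*x + 2.2*|x|
L = 12, alpha = 0.0555
Iteration 1: beta = 0.0, y = -1.287 + 0.0*(-1.287 + 1.287) = -1.287
  grad(y) = -5.444, v = y - alpha*grad = -0.9849
  prox(v) = soft_thresh(-0.9849, 0.1221) = -0.8628
Iteration 2: beta = 0.3333, y = -0.8628 + 0.3333*(-0.8628 + 1.287) = -0.7213
  grad(y) = 1.3439, v = y - alpha*grad = -0.7959
  prox(v) = soft_thresh(-0.7959, 0.1221) = -0.6738
f(x_2) = 6*(-0.6738)^2 + 10*(-0.6738) + 2.2*|-0.6738| = -2.5316


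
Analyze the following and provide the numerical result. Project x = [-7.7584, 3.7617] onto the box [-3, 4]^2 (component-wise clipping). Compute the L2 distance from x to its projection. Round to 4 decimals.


Project each component onto [-3, 4].
clip(-7.7584) = -3.0, clip(3.7617) = 3.7617
Projection = [-3.0, 3.7617]
Squared diffs: [22.6424, 0.0]
Distance = sqrt(22.6424) = 4.7584
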